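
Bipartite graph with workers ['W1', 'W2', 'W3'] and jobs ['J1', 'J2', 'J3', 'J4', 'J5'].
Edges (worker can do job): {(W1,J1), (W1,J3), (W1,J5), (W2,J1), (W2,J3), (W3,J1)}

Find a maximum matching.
Matching: {(W1,J5), (W2,J3), (W3,J1)}

Maximum matching (size 3):
  W1 → J5
  W2 → J3
  W3 → J1

Each worker is assigned to at most one job, and each job to at most one worker.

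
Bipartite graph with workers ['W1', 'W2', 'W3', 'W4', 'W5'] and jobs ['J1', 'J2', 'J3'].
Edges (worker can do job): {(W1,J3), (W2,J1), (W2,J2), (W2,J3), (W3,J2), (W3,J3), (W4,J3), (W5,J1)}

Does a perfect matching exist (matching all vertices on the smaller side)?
Yes, perfect matching exists (size 3)

Perfect matching: {(W2,J2), (W3,J3), (W5,J1)}
All 3 vertices on the smaller side are matched.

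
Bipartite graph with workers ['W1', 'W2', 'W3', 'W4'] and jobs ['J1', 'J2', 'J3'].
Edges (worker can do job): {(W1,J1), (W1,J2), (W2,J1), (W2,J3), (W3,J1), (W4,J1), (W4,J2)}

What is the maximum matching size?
Maximum matching size = 3

Maximum matching: {(W1,J2), (W2,J3), (W4,J1)}
Size: 3

This assigns 3 workers to 3 distinct jobs.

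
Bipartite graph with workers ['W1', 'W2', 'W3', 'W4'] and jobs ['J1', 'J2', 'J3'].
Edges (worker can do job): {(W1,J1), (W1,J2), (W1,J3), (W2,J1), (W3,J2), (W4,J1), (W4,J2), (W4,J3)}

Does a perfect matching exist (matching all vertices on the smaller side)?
Yes, perfect matching exists (size 3)

Perfect matching: {(W1,J3), (W3,J2), (W4,J1)}
All 3 vertices on the smaller side are matched.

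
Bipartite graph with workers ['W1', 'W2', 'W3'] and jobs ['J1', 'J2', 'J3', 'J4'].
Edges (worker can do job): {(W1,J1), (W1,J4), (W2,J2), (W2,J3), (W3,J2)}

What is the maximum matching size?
Maximum matching size = 3

Maximum matching: {(W1,J1), (W2,J3), (W3,J2)}
Size: 3

This assigns 3 workers to 3 distinct jobs.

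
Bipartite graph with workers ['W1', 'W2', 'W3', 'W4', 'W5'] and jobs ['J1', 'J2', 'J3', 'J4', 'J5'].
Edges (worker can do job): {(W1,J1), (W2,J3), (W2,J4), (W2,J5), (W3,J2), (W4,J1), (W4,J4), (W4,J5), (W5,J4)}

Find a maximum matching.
Matching: {(W1,J1), (W2,J3), (W3,J2), (W4,J5), (W5,J4)}

Maximum matching (size 5):
  W1 → J1
  W2 → J3
  W3 → J2
  W4 → J5
  W5 → J4

Each worker is assigned to at most one job, and each job to at most one worker.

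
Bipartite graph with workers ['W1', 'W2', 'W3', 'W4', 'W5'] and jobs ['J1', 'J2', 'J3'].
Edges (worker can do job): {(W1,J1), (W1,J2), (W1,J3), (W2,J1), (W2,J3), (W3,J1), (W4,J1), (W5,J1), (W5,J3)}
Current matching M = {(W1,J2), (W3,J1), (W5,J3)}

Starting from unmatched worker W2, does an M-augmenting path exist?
No augmenting path from W2

Alternating search from W2 reaches jobs: {J1, J3}.
Every reachable job is already matched in M, and following those matched edges back to workers exposes no further unvisited jobs.
No M-augmenting path from W2 exists.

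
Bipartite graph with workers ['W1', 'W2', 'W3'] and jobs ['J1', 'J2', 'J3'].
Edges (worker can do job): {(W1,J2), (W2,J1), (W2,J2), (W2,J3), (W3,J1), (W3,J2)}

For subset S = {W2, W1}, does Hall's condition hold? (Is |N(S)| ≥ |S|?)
Yes: |N(S)| = 3, |S| = 2

Subset S = {W2, W1}
Neighbors N(S) = {J1, J2, J3}

|N(S)| = 3, |S| = 2
Hall's condition: |N(S)| ≥ |S| is satisfied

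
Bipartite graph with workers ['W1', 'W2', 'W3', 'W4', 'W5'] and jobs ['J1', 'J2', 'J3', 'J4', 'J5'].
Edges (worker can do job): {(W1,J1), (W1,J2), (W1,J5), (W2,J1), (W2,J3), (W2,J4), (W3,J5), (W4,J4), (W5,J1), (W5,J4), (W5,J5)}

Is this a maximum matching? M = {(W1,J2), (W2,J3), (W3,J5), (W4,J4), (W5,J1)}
Yes, size 5 is maximum

Proposed matching has size 5.
Maximum matching size for this graph: 5.

This is a maximum matching.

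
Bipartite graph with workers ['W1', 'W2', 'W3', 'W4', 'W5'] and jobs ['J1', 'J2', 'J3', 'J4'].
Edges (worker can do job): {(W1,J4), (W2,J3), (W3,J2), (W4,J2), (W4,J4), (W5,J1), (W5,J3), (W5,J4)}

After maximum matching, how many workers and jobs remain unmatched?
Unmatched: 1 workers, 0 jobs

Maximum matching size: 4
Workers: 5 total, 4 matched, 1 unmatched
Jobs: 4 total, 4 matched, 0 unmatched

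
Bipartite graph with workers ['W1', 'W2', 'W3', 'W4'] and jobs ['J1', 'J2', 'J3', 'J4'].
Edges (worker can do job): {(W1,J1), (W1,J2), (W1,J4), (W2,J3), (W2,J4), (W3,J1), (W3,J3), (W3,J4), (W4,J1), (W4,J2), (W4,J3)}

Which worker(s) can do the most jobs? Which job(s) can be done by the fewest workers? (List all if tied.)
Most versatile: W1, W3, W4 (3 jobs); Least covered: J2 (2 workers)

Worker degrees (jobs they can do): W1:3, W2:2, W3:3, W4:3
Job degrees (workers who can do it): J1:3, J2:2, J3:3, J4:3

Maximum worker degree is 3, achieved by: W1, W3, W4
Minimum job degree is 2, achieved by: J2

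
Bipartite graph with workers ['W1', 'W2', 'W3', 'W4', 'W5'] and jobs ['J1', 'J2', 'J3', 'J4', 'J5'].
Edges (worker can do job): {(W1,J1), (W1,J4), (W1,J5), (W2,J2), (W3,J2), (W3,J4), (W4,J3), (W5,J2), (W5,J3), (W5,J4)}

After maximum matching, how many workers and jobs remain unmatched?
Unmatched: 1 workers, 1 jobs

Maximum matching size: 4
Workers: 5 total, 4 matched, 1 unmatched
Jobs: 5 total, 4 matched, 1 unmatched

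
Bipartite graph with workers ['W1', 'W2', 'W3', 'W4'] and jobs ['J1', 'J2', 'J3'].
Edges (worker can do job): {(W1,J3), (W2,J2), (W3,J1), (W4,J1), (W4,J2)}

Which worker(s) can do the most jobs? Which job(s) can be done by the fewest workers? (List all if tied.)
Most versatile: W4 (2 jobs); Least covered: J3 (1 workers)

Worker degrees (jobs they can do): W1:1, W2:1, W3:1, W4:2
Job degrees (workers who can do it): J1:2, J2:2, J3:1

Maximum worker degree is 2, achieved by: W4
Minimum job degree is 1, achieved by: J3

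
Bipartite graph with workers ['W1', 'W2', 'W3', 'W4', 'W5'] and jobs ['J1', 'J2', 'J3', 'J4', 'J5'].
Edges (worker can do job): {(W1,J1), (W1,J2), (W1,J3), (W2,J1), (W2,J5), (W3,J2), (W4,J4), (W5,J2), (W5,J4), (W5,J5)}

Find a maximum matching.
Matching: {(W1,J3), (W2,J1), (W3,J2), (W4,J4), (W5,J5)}

Maximum matching (size 5):
  W1 → J3
  W2 → J1
  W3 → J2
  W4 → J4
  W5 → J5

Each worker is assigned to at most one job, and each job to at most one worker.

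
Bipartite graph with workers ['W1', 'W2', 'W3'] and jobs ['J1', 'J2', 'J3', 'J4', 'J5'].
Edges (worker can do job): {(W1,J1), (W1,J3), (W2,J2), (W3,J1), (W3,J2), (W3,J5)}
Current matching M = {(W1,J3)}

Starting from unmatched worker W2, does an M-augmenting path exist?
Yes: W2 → J2

An M-augmenting path alternates non-matching / matching edges, starting and ending at unmatched vertices.
Path: W2 → J2
(J2 is unmatched in M, so the path is augmenting.)
Flipping edges along this path would increase |M| from 1 to 2.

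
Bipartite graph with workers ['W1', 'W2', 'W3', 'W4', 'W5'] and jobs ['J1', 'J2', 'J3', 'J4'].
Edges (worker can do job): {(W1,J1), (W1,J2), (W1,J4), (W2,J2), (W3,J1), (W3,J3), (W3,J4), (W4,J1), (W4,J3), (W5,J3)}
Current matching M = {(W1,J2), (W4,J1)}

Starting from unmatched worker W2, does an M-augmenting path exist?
Yes: W2 → J2 → W1 → J4

An M-augmenting path alternates non-matching / matching edges, starting and ending at unmatched vertices.
Path: W2 → J2 → W1 → J4
(J4 is unmatched in M, so the path is augmenting.)
Flipping edges along this path would increase |M| from 2 to 3.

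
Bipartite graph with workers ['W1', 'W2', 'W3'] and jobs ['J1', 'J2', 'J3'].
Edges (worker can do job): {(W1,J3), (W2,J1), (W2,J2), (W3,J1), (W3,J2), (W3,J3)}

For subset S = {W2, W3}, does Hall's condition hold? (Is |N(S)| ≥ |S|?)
Yes: |N(S)| = 3, |S| = 2

Subset S = {W2, W3}
Neighbors N(S) = {J1, J2, J3}

|N(S)| = 3, |S| = 2
Hall's condition: |N(S)| ≥ |S| is satisfied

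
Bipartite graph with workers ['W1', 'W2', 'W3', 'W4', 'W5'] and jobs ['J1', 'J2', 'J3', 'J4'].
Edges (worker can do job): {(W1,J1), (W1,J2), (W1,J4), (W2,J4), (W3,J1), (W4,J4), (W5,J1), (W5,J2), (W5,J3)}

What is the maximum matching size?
Maximum matching size = 4

Maximum matching: {(W1,J2), (W3,J1), (W4,J4), (W5,J3)}
Size: 4

This assigns 4 workers to 4 distinct jobs.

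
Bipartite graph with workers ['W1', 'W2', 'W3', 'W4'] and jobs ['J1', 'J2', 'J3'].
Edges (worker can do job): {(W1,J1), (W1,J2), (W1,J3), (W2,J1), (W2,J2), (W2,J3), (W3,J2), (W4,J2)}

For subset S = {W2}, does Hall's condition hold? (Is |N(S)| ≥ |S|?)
Yes: |N(S)| = 3, |S| = 1

Subset S = {W2}
Neighbors N(S) = {J1, J2, J3}

|N(S)| = 3, |S| = 1
Hall's condition: |N(S)| ≥ |S| is satisfied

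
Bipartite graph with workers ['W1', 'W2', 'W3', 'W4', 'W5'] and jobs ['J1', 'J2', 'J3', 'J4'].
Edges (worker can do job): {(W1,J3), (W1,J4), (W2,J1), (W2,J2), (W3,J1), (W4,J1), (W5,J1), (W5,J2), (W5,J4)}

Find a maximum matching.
Matching: {(W1,J3), (W2,J2), (W3,J1), (W5,J4)}

Maximum matching (size 4):
  W1 → J3
  W2 → J2
  W3 → J1
  W5 → J4

Each worker is assigned to at most one job, and each job to at most one worker.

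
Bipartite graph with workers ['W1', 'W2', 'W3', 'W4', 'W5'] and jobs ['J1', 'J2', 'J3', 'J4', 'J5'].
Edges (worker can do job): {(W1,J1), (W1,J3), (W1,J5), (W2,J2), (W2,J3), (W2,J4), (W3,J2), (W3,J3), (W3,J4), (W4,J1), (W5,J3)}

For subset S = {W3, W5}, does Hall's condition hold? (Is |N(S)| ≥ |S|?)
Yes: |N(S)| = 3, |S| = 2

Subset S = {W3, W5}
Neighbors N(S) = {J2, J3, J4}

|N(S)| = 3, |S| = 2
Hall's condition: |N(S)| ≥ |S| is satisfied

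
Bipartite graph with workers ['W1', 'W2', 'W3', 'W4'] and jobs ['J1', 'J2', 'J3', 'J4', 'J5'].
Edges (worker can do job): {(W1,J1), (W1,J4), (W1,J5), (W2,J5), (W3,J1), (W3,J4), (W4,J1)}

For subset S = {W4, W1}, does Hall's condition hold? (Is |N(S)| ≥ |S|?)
Yes: |N(S)| = 3, |S| = 2

Subset S = {W4, W1}
Neighbors N(S) = {J1, J4, J5}

|N(S)| = 3, |S| = 2
Hall's condition: |N(S)| ≥ |S| is satisfied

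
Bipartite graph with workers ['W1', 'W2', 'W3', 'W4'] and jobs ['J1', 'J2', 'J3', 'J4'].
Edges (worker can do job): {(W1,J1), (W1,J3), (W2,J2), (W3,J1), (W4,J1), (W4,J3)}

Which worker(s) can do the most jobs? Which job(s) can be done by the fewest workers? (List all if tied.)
Most versatile: W1, W4 (2 jobs); Least covered: J4 (0 workers)

Worker degrees (jobs they can do): W1:2, W2:1, W3:1, W4:2
Job degrees (workers who can do it): J1:3, J2:1, J3:2, J4:0

Maximum worker degree is 2, achieved by: W1, W4
Minimum job degree is 0, achieved by: J4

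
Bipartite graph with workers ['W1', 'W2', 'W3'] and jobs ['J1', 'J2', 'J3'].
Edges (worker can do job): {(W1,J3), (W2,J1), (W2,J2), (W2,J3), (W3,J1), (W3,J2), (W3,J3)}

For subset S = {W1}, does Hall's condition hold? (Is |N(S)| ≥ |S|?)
Yes: |N(S)| = 1, |S| = 1

Subset S = {W1}
Neighbors N(S) = {J3}

|N(S)| = 1, |S| = 1
Hall's condition: |N(S)| ≥ |S| is satisfied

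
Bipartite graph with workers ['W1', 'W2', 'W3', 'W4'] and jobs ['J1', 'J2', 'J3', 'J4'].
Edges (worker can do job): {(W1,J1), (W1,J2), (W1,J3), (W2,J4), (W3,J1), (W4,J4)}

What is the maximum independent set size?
Maximum independent set = 5

By König's theorem:
- Min vertex cover = Max matching = 3
- Max independent set = Total vertices - Min vertex cover
- Max independent set = 8 - 3 = 5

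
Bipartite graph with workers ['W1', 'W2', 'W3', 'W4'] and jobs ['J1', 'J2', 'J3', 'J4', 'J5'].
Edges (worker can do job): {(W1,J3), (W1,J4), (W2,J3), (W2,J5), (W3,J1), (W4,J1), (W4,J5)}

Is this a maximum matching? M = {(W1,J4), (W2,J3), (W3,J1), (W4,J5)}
Yes, size 4 is maximum

Proposed matching has size 4.
Maximum matching size for this graph: 4.

This is a maximum matching.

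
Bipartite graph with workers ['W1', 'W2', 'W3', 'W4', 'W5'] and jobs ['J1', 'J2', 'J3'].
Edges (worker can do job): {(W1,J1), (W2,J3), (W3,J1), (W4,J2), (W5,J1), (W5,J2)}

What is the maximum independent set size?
Maximum independent set = 5

By König's theorem:
- Min vertex cover = Max matching = 3
- Max independent set = Total vertices - Min vertex cover
- Max independent set = 8 - 3 = 5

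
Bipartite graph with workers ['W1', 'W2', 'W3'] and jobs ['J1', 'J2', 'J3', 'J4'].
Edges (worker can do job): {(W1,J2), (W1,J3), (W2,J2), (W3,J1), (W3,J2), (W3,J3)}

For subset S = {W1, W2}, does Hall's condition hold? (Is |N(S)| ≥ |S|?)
Yes: |N(S)| = 2, |S| = 2

Subset S = {W1, W2}
Neighbors N(S) = {J2, J3}

|N(S)| = 2, |S| = 2
Hall's condition: |N(S)| ≥ |S| is satisfied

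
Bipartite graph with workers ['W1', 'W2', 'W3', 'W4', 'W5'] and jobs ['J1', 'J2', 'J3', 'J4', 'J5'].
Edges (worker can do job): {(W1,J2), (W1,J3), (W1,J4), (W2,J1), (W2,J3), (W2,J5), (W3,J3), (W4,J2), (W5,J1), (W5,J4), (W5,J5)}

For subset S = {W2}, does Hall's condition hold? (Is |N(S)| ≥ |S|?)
Yes: |N(S)| = 3, |S| = 1

Subset S = {W2}
Neighbors N(S) = {J1, J3, J5}

|N(S)| = 3, |S| = 1
Hall's condition: |N(S)| ≥ |S| is satisfied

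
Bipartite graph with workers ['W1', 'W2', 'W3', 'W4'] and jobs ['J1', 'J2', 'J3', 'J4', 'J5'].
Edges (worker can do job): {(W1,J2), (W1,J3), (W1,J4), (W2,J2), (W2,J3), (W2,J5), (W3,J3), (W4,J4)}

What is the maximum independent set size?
Maximum independent set = 5

By König's theorem:
- Min vertex cover = Max matching = 4
- Max independent set = Total vertices - Min vertex cover
- Max independent set = 9 - 4 = 5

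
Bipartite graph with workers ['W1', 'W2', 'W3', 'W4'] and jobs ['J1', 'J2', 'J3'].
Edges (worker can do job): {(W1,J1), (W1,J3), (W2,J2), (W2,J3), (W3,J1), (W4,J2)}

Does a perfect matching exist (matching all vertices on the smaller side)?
Yes, perfect matching exists (size 3)

Perfect matching: {(W1,J3), (W3,J1), (W4,J2)}
All 3 vertices on the smaller side are matched.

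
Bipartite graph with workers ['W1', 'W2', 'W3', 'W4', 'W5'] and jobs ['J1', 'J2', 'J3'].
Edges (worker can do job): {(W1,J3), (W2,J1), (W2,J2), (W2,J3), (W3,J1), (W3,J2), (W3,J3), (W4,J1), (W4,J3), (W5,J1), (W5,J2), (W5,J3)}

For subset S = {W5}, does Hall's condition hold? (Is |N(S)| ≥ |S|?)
Yes: |N(S)| = 3, |S| = 1

Subset S = {W5}
Neighbors N(S) = {J1, J2, J3}

|N(S)| = 3, |S| = 1
Hall's condition: |N(S)| ≥ |S| is satisfied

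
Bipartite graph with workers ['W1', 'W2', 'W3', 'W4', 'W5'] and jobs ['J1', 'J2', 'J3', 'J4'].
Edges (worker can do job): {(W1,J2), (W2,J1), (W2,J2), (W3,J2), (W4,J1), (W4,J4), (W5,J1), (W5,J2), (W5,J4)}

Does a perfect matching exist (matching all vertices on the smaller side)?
No, maximum matching has size 3 < 4

Maximum matching has size 3, need 4 for perfect matching.
Unmatched workers: ['W1', 'W2']
Unmatched jobs: ['J3']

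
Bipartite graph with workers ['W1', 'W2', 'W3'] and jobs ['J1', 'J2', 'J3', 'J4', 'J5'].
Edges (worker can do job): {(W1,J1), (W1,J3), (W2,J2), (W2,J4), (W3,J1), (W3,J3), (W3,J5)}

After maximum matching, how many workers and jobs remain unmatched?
Unmatched: 0 workers, 2 jobs

Maximum matching size: 3
Workers: 3 total, 3 matched, 0 unmatched
Jobs: 5 total, 3 matched, 2 unmatched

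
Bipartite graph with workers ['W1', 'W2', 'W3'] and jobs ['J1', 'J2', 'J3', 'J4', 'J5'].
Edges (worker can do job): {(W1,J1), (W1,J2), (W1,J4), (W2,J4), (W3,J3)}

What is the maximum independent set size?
Maximum independent set = 5

By König's theorem:
- Min vertex cover = Max matching = 3
- Max independent set = Total vertices - Min vertex cover
- Max independent set = 8 - 3 = 5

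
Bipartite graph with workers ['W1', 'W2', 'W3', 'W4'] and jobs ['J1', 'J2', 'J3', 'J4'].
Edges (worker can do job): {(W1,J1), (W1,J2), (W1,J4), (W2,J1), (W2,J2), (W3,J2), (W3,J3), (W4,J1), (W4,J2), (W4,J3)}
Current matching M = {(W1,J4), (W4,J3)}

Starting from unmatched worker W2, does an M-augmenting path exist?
Yes: W2 → J1

An M-augmenting path alternates non-matching / matching edges, starting and ending at unmatched vertices.
Path: W2 → J1
(J1 is unmatched in M, so the path is augmenting.)
Flipping edges along this path would increase |M| from 2 to 3.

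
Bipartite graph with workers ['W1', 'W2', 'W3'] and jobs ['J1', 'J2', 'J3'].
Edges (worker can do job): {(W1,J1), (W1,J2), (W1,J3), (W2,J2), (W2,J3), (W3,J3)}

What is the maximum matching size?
Maximum matching size = 3

Maximum matching: {(W1,J1), (W2,J2), (W3,J3)}
Size: 3

This assigns 3 workers to 3 distinct jobs.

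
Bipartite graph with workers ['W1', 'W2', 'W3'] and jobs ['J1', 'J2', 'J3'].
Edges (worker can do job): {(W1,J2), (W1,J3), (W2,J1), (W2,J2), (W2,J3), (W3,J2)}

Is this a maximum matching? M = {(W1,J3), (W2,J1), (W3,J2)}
Yes, size 3 is maximum

Proposed matching has size 3.
Maximum matching size for this graph: 3.

This is a maximum matching.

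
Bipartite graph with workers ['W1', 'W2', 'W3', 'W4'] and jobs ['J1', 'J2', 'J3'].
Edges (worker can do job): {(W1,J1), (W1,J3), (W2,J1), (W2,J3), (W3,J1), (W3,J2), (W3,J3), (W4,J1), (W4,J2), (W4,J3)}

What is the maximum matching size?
Maximum matching size = 3

Maximum matching: {(W1,J1), (W3,J2), (W4,J3)}
Size: 3

This assigns 3 workers to 3 distinct jobs.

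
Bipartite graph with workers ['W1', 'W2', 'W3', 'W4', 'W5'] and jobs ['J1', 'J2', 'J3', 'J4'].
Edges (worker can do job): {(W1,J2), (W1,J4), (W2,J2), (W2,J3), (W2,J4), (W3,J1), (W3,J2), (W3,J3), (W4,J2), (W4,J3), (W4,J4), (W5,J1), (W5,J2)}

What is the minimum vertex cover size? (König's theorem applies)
Minimum vertex cover size = 4

By König's theorem: in bipartite graphs,
min vertex cover = max matching = 4

Maximum matching has size 4, so minimum vertex cover also has size 4.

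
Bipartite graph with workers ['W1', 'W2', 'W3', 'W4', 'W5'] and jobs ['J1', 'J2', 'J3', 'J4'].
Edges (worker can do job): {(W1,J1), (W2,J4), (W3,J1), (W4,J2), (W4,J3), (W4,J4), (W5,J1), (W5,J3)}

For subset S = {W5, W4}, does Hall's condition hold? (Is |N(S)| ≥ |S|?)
Yes: |N(S)| = 4, |S| = 2

Subset S = {W5, W4}
Neighbors N(S) = {J1, J2, J3, J4}

|N(S)| = 4, |S| = 2
Hall's condition: |N(S)| ≥ |S| is satisfied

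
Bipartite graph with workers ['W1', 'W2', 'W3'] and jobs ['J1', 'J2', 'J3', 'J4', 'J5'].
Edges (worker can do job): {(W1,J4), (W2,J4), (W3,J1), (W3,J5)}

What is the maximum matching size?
Maximum matching size = 2

Maximum matching: {(W1,J4), (W3,J1)}
Size: 2

This assigns 2 workers to 2 distinct jobs.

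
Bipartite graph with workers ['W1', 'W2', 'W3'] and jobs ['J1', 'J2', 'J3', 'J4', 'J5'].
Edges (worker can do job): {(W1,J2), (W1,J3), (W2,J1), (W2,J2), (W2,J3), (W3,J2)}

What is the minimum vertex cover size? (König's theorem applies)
Minimum vertex cover size = 3

By König's theorem: in bipartite graphs,
min vertex cover = max matching = 3

Maximum matching has size 3, so minimum vertex cover also has size 3.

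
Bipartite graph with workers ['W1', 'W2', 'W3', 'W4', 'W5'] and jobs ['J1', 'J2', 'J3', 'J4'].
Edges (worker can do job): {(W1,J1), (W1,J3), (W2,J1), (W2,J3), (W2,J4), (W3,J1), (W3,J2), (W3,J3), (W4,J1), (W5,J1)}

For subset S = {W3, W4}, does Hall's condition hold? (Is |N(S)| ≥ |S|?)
Yes: |N(S)| = 3, |S| = 2

Subset S = {W3, W4}
Neighbors N(S) = {J1, J2, J3}

|N(S)| = 3, |S| = 2
Hall's condition: |N(S)| ≥ |S| is satisfied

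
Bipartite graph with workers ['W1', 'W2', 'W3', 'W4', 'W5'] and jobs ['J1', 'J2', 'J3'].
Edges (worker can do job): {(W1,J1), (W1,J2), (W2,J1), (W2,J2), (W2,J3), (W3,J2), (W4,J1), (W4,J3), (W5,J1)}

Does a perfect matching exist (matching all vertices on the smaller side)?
Yes, perfect matching exists (size 3)

Perfect matching: {(W3,J2), (W4,J3), (W5,J1)}
All 3 vertices on the smaller side are matched.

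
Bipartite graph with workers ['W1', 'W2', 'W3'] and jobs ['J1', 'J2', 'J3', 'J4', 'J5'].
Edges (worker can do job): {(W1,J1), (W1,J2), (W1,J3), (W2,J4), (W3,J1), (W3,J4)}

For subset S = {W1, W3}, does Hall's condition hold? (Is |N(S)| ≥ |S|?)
Yes: |N(S)| = 4, |S| = 2

Subset S = {W1, W3}
Neighbors N(S) = {J1, J2, J3, J4}

|N(S)| = 4, |S| = 2
Hall's condition: |N(S)| ≥ |S| is satisfied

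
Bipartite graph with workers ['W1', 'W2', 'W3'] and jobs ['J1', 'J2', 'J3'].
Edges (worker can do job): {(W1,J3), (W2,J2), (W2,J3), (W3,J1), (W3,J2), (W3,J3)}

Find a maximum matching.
Matching: {(W1,J3), (W2,J2), (W3,J1)}

Maximum matching (size 3):
  W1 → J3
  W2 → J2
  W3 → J1

Each worker is assigned to at most one job, and each job to at most one worker.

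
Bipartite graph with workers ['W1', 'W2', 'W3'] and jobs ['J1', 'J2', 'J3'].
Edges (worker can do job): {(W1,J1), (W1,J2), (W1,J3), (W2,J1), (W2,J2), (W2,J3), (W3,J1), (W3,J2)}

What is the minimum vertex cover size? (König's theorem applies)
Minimum vertex cover size = 3

By König's theorem: in bipartite graphs,
min vertex cover = max matching = 3

Maximum matching has size 3, so minimum vertex cover also has size 3.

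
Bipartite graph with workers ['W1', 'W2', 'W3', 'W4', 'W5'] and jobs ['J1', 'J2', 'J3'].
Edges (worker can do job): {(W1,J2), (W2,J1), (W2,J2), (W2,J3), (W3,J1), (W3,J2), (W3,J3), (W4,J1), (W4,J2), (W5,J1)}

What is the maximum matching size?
Maximum matching size = 3

Maximum matching: {(W2,J3), (W3,J2), (W5,J1)}
Size: 3

This assigns 3 workers to 3 distinct jobs.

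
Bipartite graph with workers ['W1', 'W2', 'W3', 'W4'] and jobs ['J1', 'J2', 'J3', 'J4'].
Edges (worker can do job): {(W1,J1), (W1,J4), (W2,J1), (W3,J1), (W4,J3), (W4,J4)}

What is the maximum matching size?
Maximum matching size = 3

Maximum matching: {(W1,J4), (W3,J1), (W4,J3)}
Size: 3

This assigns 3 workers to 3 distinct jobs.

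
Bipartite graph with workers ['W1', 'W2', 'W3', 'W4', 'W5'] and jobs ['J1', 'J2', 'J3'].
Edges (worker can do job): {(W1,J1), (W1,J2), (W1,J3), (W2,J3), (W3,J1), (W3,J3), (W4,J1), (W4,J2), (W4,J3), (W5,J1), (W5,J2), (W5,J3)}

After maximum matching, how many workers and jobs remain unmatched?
Unmatched: 2 workers, 0 jobs

Maximum matching size: 3
Workers: 5 total, 3 matched, 2 unmatched
Jobs: 3 total, 3 matched, 0 unmatched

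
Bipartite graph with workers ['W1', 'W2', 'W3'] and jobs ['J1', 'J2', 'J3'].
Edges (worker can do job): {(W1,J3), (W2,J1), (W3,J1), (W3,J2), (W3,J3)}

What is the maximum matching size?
Maximum matching size = 3

Maximum matching: {(W1,J3), (W2,J1), (W3,J2)}
Size: 3

This assigns 3 workers to 3 distinct jobs.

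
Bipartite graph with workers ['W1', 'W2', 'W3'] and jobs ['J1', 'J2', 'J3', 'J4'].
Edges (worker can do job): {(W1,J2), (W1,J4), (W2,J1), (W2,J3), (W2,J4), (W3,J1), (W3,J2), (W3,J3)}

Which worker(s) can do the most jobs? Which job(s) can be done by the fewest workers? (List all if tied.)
Most versatile: W2, W3 (3 jobs); Least covered: J1, J2, J3, J4 (2 workers)

Worker degrees (jobs they can do): W1:2, W2:3, W3:3
Job degrees (workers who can do it): J1:2, J2:2, J3:2, J4:2

Maximum worker degree is 3, achieved by: W2, W3
Minimum job degree is 2, achieved by: J1, J2, J3, J4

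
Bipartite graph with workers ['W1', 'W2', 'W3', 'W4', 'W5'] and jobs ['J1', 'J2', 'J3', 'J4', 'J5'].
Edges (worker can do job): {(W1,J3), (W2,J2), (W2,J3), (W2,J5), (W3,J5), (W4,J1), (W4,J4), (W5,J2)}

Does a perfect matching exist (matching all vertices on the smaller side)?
No, maximum matching has size 4 < 5

Maximum matching has size 4, need 5 for perfect matching.
Unmatched workers: ['W2']
Unmatched jobs: ['J4']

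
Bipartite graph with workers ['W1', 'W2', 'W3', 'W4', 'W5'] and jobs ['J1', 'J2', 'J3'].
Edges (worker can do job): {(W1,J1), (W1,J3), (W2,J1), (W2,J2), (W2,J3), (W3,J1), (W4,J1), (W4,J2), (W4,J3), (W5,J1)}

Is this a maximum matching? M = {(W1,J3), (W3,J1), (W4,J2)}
Yes, size 3 is maximum

Proposed matching has size 3.
Maximum matching size for this graph: 3.

This is a maximum matching.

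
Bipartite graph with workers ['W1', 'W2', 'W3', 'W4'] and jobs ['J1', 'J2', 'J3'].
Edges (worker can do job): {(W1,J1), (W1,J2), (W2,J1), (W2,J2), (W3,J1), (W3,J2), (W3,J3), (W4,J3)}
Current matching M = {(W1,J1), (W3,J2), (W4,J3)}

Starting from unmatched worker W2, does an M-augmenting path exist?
No augmenting path from W2

Alternating search from W2 reaches jobs: {J1, J2, J3}.
Every reachable job is already matched in M, and following those matched edges back to workers exposes no further unvisited jobs.
No M-augmenting path from W2 exists.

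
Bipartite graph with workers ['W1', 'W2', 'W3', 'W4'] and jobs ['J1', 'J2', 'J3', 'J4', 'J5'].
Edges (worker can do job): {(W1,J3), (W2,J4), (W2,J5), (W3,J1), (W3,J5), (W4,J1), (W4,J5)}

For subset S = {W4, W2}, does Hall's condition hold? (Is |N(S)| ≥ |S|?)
Yes: |N(S)| = 3, |S| = 2

Subset S = {W4, W2}
Neighbors N(S) = {J1, J4, J5}

|N(S)| = 3, |S| = 2
Hall's condition: |N(S)| ≥ |S| is satisfied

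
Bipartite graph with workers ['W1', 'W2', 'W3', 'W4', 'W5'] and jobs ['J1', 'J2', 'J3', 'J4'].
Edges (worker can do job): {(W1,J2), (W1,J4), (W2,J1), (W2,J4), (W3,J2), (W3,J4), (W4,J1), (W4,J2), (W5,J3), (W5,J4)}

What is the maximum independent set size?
Maximum independent set = 5

By König's theorem:
- Min vertex cover = Max matching = 4
- Max independent set = Total vertices - Min vertex cover
- Max independent set = 9 - 4 = 5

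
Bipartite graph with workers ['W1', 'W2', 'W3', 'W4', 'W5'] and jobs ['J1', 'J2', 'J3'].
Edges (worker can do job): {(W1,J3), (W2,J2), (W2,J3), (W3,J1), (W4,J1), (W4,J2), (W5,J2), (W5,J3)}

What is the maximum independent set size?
Maximum independent set = 5

By König's theorem:
- Min vertex cover = Max matching = 3
- Max independent set = Total vertices - Min vertex cover
- Max independent set = 8 - 3 = 5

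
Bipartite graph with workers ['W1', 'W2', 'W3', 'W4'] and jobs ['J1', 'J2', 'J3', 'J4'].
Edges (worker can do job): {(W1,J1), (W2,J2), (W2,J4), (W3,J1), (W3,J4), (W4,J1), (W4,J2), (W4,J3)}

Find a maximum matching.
Matching: {(W1,J1), (W2,J2), (W3,J4), (W4,J3)}

Maximum matching (size 4):
  W1 → J1
  W2 → J2
  W3 → J4
  W4 → J3

Each worker is assigned to at most one job, and each job to at most one worker.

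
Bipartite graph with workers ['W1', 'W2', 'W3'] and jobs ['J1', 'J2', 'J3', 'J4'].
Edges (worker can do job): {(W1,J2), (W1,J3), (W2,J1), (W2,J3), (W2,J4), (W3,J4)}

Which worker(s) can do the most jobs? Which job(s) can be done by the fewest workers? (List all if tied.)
Most versatile: W2 (3 jobs); Least covered: J1, J2 (1 workers)

Worker degrees (jobs they can do): W1:2, W2:3, W3:1
Job degrees (workers who can do it): J1:1, J2:1, J3:2, J4:2

Maximum worker degree is 3, achieved by: W2
Minimum job degree is 1, achieved by: J1, J2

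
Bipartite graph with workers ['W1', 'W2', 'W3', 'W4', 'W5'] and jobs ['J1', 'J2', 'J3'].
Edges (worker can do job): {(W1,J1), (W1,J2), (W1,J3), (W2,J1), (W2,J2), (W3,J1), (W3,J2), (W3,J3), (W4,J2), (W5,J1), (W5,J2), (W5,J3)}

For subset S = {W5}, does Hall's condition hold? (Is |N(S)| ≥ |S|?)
Yes: |N(S)| = 3, |S| = 1

Subset S = {W5}
Neighbors N(S) = {J1, J2, J3}

|N(S)| = 3, |S| = 1
Hall's condition: |N(S)| ≥ |S| is satisfied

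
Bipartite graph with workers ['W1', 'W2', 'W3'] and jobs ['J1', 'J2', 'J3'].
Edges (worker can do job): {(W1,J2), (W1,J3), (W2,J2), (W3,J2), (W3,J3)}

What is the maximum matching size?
Maximum matching size = 2

Maximum matching: {(W1,J2), (W3,J3)}
Size: 2

This assigns 2 workers to 2 distinct jobs.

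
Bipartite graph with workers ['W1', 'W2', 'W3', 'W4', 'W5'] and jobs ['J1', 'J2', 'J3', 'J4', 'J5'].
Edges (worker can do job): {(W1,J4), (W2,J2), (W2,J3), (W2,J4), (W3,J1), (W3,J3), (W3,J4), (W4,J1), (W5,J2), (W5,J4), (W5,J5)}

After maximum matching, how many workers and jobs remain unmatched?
Unmatched: 0 workers, 0 jobs

Maximum matching size: 5
Workers: 5 total, 5 matched, 0 unmatched
Jobs: 5 total, 5 matched, 0 unmatched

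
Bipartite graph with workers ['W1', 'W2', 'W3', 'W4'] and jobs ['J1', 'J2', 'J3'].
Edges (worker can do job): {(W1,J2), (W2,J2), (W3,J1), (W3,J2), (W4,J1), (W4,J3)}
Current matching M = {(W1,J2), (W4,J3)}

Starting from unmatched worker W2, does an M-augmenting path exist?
No augmenting path from W2

Alternating search from W2 reaches jobs: {J2}.
Every reachable job is already matched in M, and following those matched edges back to workers exposes no further unvisited jobs.
No M-augmenting path from W2 exists.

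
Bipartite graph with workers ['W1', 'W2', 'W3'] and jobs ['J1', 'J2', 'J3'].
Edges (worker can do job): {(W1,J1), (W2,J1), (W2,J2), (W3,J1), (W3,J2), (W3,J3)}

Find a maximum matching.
Matching: {(W1,J1), (W2,J2), (W3,J3)}

Maximum matching (size 3):
  W1 → J1
  W2 → J2
  W3 → J3

Each worker is assigned to at most one job, and each job to at most one worker.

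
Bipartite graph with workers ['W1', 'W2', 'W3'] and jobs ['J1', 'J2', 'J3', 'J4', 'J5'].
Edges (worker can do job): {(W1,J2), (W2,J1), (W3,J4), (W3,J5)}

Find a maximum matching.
Matching: {(W1,J2), (W2,J1), (W3,J5)}

Maximum matching (size 3):
  W1 → J2
  W2 → J1
  W3 → J5

Each worker is assigned to at most one job, and each job to at most one worker.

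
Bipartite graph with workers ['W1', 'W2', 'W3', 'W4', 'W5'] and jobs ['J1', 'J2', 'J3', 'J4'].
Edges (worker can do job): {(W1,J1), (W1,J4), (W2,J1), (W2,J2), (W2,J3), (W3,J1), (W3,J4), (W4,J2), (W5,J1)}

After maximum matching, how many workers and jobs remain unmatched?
Unmatched: 1 workers, 0 jobs

Maximum matching size: 4
Workers: 5 total, 4 matched, 1 unmatched
Jobs: 4 total, 4 matched, 0 unmatched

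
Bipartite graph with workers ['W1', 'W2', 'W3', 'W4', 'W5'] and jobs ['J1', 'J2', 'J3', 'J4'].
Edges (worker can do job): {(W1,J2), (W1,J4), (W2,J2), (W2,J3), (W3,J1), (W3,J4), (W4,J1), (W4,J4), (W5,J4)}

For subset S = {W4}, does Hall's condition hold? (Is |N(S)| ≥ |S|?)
Yes: |N(S)| = 2, |S| = 1

Subset S = {W4}
Neighbors N(S) = {J1, J4}

|N(S)| = 2, |S| = 1
Hall's condition: |N(S)| ≥ |S| is satisfied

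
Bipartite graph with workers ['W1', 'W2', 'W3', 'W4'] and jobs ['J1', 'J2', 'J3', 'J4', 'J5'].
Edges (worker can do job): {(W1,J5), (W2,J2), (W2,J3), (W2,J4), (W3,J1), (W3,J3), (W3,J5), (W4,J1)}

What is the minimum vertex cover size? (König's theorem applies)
Minimum vertex cover size = 4

By König's theorem: in bipartite graphs,
min vertex cover = max matching = 4

Maximum matching has size 4, so minimum vertex cover also has size 4.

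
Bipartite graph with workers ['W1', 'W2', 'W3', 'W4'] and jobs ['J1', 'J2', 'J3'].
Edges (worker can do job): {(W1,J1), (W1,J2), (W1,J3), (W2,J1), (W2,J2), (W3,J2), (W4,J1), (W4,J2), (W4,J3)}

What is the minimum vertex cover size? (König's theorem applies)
Minimum vertex cover size = 3

By König's theorem: in bipartite graphs,
min vertex cover = max matching = 3

Maximum matching has size 3, so minimum vertex cover also has size 3.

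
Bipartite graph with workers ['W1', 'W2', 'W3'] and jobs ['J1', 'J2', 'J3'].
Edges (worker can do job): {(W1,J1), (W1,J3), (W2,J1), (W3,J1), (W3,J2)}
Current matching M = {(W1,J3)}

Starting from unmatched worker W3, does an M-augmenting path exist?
Yes: W3 → J2

An M-augmenting path alternates non-matching / matching edges, starting and ending at unmatched vertices.
Path: W3 → J2
(J2 is unmatched in M, so the path is augmenting.)
Flipping edges along this path would increase |M| from 1 to 2.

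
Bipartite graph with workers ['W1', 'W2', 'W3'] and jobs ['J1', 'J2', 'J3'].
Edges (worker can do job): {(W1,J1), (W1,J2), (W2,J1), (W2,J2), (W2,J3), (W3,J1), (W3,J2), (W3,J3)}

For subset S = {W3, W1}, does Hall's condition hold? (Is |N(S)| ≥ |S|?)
Yes: |N(S)| = 3, |S| = 2

Subset S = {W3, W1}
Neighbors N(S) = {J1, J2, J3}

|N(S)| = 3, |S| = 2
Hall's condition: |N(S)| ≥ |S| is satisfied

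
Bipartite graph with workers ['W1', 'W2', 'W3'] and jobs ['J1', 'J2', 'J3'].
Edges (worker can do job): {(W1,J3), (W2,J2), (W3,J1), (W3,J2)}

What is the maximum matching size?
Maximum matching size = 3

Maximum matching: {(W1,J3), (W2,J2), (W3,J1)}
Size: 3

This assigns 3 workers to 3 distinct jobs.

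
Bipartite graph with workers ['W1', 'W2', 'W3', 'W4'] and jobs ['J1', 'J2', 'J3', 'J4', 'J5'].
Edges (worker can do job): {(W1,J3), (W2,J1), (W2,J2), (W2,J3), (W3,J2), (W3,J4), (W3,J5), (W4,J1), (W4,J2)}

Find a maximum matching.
Matching: {(W1,J3), (W2,J2), (W3,J4), (W4,J1)}

Maximum matching (size 4):
  W1 → J3
  W2 → J2
  W3 → J4
  W4 → J1

Each worker is assigned to at most one job, and each job to at most one worker.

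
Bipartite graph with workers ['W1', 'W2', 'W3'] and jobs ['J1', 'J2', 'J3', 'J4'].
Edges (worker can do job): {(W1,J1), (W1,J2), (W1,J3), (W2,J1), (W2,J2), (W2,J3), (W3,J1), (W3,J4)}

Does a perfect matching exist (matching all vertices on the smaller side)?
Yes, perfect matching exists (size 3)

Perfect matching: {(W1,J1), (W2,J3), (W3,J4)}
All 3 vertices on the smaller side are matched.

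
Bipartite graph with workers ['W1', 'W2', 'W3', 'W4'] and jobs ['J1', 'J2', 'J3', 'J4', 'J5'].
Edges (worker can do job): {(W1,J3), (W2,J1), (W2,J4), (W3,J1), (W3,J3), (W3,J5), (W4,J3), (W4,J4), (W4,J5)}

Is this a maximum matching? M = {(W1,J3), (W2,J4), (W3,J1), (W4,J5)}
Yes, size 4 is maximum

Proposed matching has size 4.
Maximum matching size for this graph: 4.

This is a maximum matching.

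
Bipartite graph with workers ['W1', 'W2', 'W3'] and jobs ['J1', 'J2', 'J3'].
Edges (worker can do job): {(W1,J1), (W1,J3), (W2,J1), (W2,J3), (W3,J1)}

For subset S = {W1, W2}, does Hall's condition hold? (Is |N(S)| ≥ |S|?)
Yes: |N(S)| = 2, |S| = 2

Subset S = {W1, W2}
Neighbors N(S) = {J1, J3}

|N(S)| = 2, |S| = 2
Hall's condition: |N(S)| ≥ |S| is satisfied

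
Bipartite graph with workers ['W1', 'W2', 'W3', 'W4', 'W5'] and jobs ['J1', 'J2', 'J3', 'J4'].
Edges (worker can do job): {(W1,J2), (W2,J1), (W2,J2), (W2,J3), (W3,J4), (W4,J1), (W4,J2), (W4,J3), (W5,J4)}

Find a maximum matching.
Matching: {(W1,J2), (W2,J3), (W3,J4), (W4,J1)}

Maximum matching (size 4):
  W1 → J2
  W2 → J3
  W3 → J4
  W4 → J1

Each worker is assigned to at most one job, and each job to at most one worker.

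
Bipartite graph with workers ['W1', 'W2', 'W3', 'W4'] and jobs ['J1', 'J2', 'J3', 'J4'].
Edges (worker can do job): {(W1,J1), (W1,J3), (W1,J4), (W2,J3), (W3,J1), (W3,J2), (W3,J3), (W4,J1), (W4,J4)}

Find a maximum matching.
Matching: {(W1,J4), (W2,J3), (W3,J2), (W4,J1)}

Maximum matching (size 4):
  W1 → J4
  W2 → J3
  W3 → J2
  W4 → J1

Each worker is assigned to at most one job, and each job to at most one worker.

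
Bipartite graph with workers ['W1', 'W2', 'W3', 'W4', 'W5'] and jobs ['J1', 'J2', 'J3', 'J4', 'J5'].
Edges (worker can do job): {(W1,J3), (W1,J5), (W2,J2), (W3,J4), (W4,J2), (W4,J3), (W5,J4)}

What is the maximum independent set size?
Maximum independent set = 6

By König's theorem:
- Min vertex cover = Max matching = 4
- Max independent set = Total vertices - Min vertex cover
- Max independent set = 10 - 4 = 6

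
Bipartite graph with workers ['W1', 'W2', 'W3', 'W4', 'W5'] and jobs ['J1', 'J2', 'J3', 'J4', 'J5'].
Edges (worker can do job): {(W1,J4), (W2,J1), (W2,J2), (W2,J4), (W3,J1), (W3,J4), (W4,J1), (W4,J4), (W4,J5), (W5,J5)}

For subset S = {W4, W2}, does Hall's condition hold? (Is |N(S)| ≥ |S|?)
Yes: |N(S)| = 4, |S| = 2

Subset S = {W4, W2}
Neighbors N(S) = {J1, J2, J4, J5}

|N(S)| = 4, |S| = 2
Hall's condition: |N(S)| ≥ |S| is satisfied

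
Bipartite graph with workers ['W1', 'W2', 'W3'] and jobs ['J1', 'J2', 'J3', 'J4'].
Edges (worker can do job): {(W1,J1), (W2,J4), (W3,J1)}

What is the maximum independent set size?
Maximum independent set = 5

By König's theorem:
- Min vertex cover = Max matching = 2
- Max independent set = Total vertices - Min vertex cover
- Max independent set = 7 - 2 = 5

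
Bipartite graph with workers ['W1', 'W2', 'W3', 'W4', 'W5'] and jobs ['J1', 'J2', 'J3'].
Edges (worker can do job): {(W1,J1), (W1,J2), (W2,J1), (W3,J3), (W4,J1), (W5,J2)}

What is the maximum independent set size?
Maximum independent set = 5

By König's theorem:
- Min vertex cover = Max matching = 3
- Max independent set = Total vertices - Min vertex cover
- Max independent set = 8 - 3 = 5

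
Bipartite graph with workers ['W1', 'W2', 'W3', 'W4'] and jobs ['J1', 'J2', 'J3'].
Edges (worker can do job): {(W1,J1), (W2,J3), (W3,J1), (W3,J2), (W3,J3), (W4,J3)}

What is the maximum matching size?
Maximum matching size = 3

Maximum matching: {(W1,J1), (W3,J2), (W4,J3)}
Size: 3

This assigns 3 workers to 3 distinct jobs.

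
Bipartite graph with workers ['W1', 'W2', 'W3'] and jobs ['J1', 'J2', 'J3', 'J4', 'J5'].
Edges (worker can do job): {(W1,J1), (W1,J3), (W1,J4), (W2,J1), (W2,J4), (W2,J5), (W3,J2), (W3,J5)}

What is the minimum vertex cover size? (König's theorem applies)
Minimum vertex cover size = 3

By König's theorem: in bipartite graphs,
min vertex cover = max matching = 3

Maximum matching has size 3, so minimum vertex cover also has size 3.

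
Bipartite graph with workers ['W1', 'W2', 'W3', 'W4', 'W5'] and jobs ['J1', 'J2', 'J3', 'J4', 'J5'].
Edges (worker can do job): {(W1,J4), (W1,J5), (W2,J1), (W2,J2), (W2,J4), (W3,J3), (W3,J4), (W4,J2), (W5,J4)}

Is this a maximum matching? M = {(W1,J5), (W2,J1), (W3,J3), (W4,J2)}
No, size 4 is not maximum

Proposed matching has size 4.
Maximum matching size for this graph: 5.

This is NOT maximum - can be improved to size 5.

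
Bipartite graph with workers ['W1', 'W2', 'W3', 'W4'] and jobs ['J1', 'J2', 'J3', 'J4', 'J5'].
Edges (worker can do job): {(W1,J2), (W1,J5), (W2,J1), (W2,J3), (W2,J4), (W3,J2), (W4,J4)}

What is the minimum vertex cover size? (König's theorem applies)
Minimum vertex cover size = 4

By König's theorem: in bipartite graphs,
min vertex cover = max matching = 4

Maximum matching has size 4, so minimum vertex cover also has size 4.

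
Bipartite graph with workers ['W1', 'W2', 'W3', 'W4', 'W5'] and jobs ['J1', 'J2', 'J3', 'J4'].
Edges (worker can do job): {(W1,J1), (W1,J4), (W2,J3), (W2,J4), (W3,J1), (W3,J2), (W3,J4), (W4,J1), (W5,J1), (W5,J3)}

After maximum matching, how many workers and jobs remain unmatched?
Unmatched: 1 workers, 0 jobs

Maximum matching size: 4
Workers: 5 total, 4 matched, 1 unmatched
Jobs: 4 total, 4 matched, 0 unmatched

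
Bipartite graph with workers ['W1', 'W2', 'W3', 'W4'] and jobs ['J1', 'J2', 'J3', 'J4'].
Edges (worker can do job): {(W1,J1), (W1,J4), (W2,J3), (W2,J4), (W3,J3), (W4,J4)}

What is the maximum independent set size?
Maximum independent set = 5

By König's theorem:
- Min vertex cover = Max matching = 3
- Max independent set = Total vertices - Min vertex cover
- Max independent set = 8 - 3 = 5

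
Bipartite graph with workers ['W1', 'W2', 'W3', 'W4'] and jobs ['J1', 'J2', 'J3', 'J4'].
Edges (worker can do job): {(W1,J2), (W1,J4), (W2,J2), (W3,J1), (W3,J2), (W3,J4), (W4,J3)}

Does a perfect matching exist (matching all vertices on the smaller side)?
Yes, perfect matching exists (size 4)

Perfect matching: {(W1,J4), (W2,J2), (W3,J1), (W4,J3)}
All 4 vertices on the smaller side are matched.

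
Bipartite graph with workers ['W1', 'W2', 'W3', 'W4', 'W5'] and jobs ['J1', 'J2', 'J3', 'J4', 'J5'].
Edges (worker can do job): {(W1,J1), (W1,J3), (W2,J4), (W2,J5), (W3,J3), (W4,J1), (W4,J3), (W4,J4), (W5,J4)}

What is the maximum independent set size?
Maximum independent set = 6

By König's theorem:
- Min vertex cover = Max matching = 4
- Max independent set = Total vertices - Min vertex cover
- Max independent set = 10 - 4 = 6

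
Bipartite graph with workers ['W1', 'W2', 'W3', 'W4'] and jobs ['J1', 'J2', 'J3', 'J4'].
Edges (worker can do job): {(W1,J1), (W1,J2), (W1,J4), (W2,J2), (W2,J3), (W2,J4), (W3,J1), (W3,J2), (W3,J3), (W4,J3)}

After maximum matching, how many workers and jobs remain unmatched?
Unmatched: 0 workers, 0 jobs

Maximum matching size: 4
Workers: 4 total, 4 matched, 0 unmatched
Jobs: 4 total, 4 matched, 0 unmatched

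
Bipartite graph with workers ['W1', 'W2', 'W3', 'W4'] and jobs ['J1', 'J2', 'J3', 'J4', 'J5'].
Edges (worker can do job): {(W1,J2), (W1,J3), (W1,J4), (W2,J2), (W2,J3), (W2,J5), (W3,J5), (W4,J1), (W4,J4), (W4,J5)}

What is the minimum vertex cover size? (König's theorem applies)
Minimum vertex cover size = 4

By König's theorem: in bipartite graphs,
min vertex cover = max matching = 4

Maximum matching has size 4, so minimum vertex cover also has size 4.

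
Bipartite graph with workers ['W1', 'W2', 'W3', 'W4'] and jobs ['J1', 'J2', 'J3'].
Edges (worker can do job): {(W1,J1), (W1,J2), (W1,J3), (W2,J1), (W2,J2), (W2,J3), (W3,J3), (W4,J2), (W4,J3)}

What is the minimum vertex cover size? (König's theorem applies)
Minimum vertex cover size = 3

By König's theorem: in bipartite graphs,
min vertex cover = max matching = 3

Maximum matching has size 3, so minimum vertex cover also has size 3.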